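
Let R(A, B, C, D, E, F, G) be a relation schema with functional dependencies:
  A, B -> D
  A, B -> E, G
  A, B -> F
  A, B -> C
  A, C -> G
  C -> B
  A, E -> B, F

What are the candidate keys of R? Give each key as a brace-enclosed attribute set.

{A, B}, {A, C}, {A, E}

{A} never appears on the right of any FD, so every key must include it.
{A, B}⁺ = {A, B, C, D, E, F, G}, which is every attribute, so {A, B} is a candidate key.
{A, C}⁺ = {A, B, C, D, E, F, G}, which is every attribute, so {A, C} is a candidate key.
{A, E}⁺ = {A, B, C, D, E, F, G}, which is every attribute, so {A, E} is a candidate key.
Any other superkey properly contains one of these, so there are no further candidate keys.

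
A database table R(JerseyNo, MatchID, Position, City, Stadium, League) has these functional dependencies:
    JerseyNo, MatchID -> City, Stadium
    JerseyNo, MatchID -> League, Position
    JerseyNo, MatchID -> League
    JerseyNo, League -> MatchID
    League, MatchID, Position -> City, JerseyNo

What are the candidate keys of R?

Closure of {JerseyNo, League} is {City, JerseyNo, League, MatchID, Position, Stadium}, the whole schema; {JerseyNo, League} is a candidate key.
Closure of {JerseyNo, MatchID} is {City, JerseyNo, League, MatchID, Position, Stadium}, the whole schema; {JerseyNo, MatchID} is a candidate key.
Closure of {League, MatchID, Position} is {City, JerseyNo, League, MatchID, Position, Stadium}, the whole schema; {League, MatchID, Position} is a candidate key.
No proper subset of any of these is a key, and no other minimal superkey exists.

{JerseyNo, League}, {JerseyNo, MatchID}, {League, MatchID, Position}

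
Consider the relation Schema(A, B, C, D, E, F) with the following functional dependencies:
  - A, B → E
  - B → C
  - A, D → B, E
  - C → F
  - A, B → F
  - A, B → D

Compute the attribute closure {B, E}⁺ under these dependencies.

Start with {B, E}.
B → C applies; add {C} → now {B, C, E}.
C → F applies; add {F} → now {B, C, E, F}.
No further FD applies.

{B, C, E, F}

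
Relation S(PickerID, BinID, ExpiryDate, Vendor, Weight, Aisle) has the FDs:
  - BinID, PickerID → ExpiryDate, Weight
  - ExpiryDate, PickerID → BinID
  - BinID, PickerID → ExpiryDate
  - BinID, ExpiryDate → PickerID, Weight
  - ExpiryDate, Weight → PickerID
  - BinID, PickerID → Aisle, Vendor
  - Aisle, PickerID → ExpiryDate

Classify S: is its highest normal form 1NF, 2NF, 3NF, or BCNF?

BCNF

Candidate keys: {Aisle, PickerID}, {BinID, ExpiryDate}, {BinID, PickerID}, {ExpiryDate, PickerID}, {ExpiryDate, Weight}. Prime attributes: {Aisle, BinID, ExpiryDate, PickerID, Weight}.
Each dependency's left side is a superkey — BCNF holds.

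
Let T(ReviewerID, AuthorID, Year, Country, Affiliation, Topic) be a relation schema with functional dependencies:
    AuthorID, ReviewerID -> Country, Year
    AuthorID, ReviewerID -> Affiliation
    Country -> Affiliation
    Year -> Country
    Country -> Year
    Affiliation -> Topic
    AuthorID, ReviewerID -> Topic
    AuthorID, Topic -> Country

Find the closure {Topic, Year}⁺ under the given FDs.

Start with {Topic, Year}.
Year -> Country applies; add {Country} → now {Country, Topic, Year}.
Country -> Affiliation applies; add {Affiliation} → now {Affiliation, Country, Topic, Year}.
No further FD applies.

{Affiliation, Country, Topic, Year}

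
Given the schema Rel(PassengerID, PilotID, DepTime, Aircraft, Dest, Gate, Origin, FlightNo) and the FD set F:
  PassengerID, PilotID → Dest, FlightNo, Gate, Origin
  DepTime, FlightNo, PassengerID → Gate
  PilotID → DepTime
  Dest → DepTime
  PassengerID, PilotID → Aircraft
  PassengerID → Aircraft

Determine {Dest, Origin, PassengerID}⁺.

{Aircraft, DepTime, Dest, Origin, PassengerID}

Start with {Dest, Origin, PassengerID}.
Dest → DepTime applies; add {DepTime} → now {DepTime, Dest, Origin, PassengerID}.
PassengerID → Aircraft applies; add {Aircraft} → now {Aircraft, DepTime, Dest, Origin, PassengerID}.
No further FD applies.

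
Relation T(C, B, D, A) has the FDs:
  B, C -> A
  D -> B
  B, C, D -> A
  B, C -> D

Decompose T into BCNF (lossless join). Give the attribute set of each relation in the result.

Candidate keys of the original relation: {B, C}, {C, D}.
In {A, B, C, D}, {D} is not a superkey ({D}⁺ restricted to this set is {B, D}), so split on D -> B into {B, D} and {A, C, D}.
{B, D} is in BCNF.
{A, C, D} is in BCNF.

{A, C, D}; {B, D}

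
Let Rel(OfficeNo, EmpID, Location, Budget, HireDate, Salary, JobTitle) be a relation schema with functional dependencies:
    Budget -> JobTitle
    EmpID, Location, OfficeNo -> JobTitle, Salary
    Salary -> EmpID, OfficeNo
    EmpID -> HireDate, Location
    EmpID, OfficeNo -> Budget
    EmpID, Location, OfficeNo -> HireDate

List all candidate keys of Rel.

{Salary}⁺ = {Budget, EmpID, HireDate, JobTitle, Location, OfficeNo, Salary} — all of the relation — so {Salary} is a candidate key.
{EmpID, OfficeNo}⁺ = {Budget, EmpID, HireDate, JobTitle, Location, OfficeNo, Salary} — all of the relation — so {EmpID, OfficeNo} is a candidate key.
No proper subset of any of these is a key, and no other minimal superkey exists.

{EmpID, OfficeNo}, {Salary}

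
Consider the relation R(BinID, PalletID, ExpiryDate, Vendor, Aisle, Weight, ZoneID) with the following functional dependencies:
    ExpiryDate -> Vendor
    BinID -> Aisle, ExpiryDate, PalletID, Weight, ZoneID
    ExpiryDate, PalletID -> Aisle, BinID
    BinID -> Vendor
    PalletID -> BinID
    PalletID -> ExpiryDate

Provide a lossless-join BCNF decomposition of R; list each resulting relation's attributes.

Candidate keys of the original relation: {BinID}, {PalletID}.
In {Aisle, BinID, ExpiryDate, PalletID, Vendor, Weight, ZoneID}, {ExpiryDate} is not a superkey ({ExpiryDate}⁺ restricted to this set is {ExpiryDate, Vendor}), so split on ExpiryDate -> Vendor into {ExpiryDate, Vendor} and {Aisle, BinID, ExpiryDate, PalletID, Weight, ZoneID}.
{ExpiryDate, Vendor} is in BCNF.
{Aisle, BinID, ExpiryDate, PalletID, Weight, ZoneID} is in BCNF.

{Aisle, BinID, ExpiryDate, PalletID, Weight, ZoneID}; {ExpiryDate, Vendor}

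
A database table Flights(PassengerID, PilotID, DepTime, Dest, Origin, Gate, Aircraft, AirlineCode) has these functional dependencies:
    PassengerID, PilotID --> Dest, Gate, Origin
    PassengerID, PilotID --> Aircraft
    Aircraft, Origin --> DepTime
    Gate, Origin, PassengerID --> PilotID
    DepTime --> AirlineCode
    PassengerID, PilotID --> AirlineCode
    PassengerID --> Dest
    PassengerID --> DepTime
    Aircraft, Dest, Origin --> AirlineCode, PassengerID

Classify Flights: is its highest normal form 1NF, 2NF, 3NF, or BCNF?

1NF

Candidate keys: {Aircraft, Dest, Gate, Origin}, {Aircraft, Dest, Origin, PilotID}, {Gate, Origin, PassengerID}, {PassengerID, PilotID}. Prime attributes: {Aircraft, Dest, Gate, Origin, PassengerID, PilotID}.
Aircraft, Origin --> DepTime breaks BCNF: {Aircraft, Origin}⁺ = {Aircraft, AirlineCode, DepTime, Origin}, so {Aircraft, Origin} is not a superkey.
Because {DepTime} is non-prime and the left side of Aircraft, Origin --> DepTime is not a superkey, the relation is not in 3NF.
Since {PassengerID} ⊂ {PassengerID, PilotID} and {PassengerID}⁺ ⊇ {AirlineCode, DepTime} with {AirlineCode, DepTime} non-prime, there is a partial dependency; 2NF fails.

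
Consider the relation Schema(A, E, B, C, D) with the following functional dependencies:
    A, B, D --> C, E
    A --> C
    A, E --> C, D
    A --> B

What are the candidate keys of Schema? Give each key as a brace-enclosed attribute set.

{A} never appears on the right of any FD, so every key must include it.
{A, D} is a candidate key since {A, D}⁺ = {A, B, C, D, E} covers every attribute.
{A, E} is a candidate key since {A, E}⁺ = {A, B, C, D, E} covers every attribute.
Any other superkey properly contains one of these, so there are no further candidate keys.

{A, D}, {A, E}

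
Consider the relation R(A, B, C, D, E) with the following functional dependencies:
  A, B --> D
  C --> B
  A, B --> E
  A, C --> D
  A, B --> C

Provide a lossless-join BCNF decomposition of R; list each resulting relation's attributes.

Candidate keys of the original relation: {A, B}, {A, C}.
Within {A, B, C, D, E}: {C}⁺ ∩ {A, B, C, D, E} = {B, C}, not the whole set, so C --> B violates BCNF; decompose into {B, C} and {A, C, D, E}.
{B, C}: every determinant is a superkey — BCNF.
{A, C, D, E}: every determinant is a superkey — BCNF.

{A, C, D, E}; {B, C}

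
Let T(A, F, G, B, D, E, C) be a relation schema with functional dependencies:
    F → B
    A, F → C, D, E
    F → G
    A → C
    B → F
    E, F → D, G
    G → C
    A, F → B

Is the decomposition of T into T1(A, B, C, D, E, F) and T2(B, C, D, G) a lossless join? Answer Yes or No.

T1 ∩ T2 = {B, C, D}; its closure under F is {B, C, D, F, G}.
T2 is contained in that closure, so T1 ∩ T2 → T2 holds and the join is lossless.

Yes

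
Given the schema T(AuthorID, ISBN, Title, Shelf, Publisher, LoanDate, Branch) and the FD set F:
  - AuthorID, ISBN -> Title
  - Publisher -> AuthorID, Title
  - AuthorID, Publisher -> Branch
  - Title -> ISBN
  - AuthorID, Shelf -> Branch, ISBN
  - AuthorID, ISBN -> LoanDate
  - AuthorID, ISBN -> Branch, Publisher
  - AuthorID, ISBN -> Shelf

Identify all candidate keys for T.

{Publisher}⁺ = {AuthorID, Branch, ISBN, LoanDate, Publisher, Shelf, Title} — all of the relation — so {Publisher} is a candidate key.
{AuthorID, ISBN}⁺ = {AuthorID, Branch, ISBN, LoanDate, Publisher, Shelf, Title} — all of the relation — so {AuthorID, ISBN} is a candidate key.
{AuthorID, Shelf}⁺ = {AuthorID, Branch, ISBN, LoanDate, Publisher, Shelf, Title} — all of the relation — so {AuthorID, Shelf} is a candidate key.
{AuthorID, Title}⁺ = {AuthorID, Branch, ISBN, LoanDate, Publisher, Shelf, Title} — all of the relation — so {AuthorID, Title} is a candidate key.
Any other superkey properly contains one of these, so there are no further candidate keys.

{AuthorID, ISBN}, {AuthorID, Shelf}, {AuthorID, Title}, {Publisher}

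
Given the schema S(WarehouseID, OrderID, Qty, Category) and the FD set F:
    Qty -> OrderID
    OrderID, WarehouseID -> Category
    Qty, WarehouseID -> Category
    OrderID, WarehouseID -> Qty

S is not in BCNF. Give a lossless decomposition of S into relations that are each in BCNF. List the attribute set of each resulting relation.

Candidate keys of the original relation: {OrderID, WarehouseID}, {Qty, WarehouseID}.
{Category, OrderID, Qty, WarehouseID}: {Qty} determines {OrderID, Qty} here but is not a superkey — split on Qty -> OrderID, giving {OrderID, Qty} and {Category, Qty, WarehouseID}.
{OrderID, Qty} is in BCNF.
{Category, Qty, WarehouseID} is in BCNF.

{Category, Qty, WarehouseID}; {OrderID, Qty}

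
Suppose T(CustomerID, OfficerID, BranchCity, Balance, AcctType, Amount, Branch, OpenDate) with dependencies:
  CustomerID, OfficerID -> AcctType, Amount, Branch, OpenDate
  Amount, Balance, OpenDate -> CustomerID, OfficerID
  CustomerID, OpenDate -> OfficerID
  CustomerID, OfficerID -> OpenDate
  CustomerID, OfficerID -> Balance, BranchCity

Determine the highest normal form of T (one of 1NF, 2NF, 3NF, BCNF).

BCNF

Candidate keys: {Amount, Balance, OpenDate}, {CustomerID, OfficerID}, {CustomerID, OpenDate}. Prime attributes: {Amount, Balance, CustomerID, OfficerID, OpenDate}.
Each dependency's left side is a superkey — BCNF holds.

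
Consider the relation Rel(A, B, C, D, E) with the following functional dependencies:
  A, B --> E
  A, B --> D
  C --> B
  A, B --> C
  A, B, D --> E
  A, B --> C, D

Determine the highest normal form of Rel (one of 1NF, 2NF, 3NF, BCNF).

Candidate keys: {A, B}, {A, C}. Prime attributes: {A, B, C}.
C --> B: {C}⁺ = {B, C}, which is not all of the attributes, so the left side is not a superkey — BCNF is violated.
But every attribute on its right side ({B}) is prime, and the same holds for every other non-superkey FD, so 3NF still holds.

3NF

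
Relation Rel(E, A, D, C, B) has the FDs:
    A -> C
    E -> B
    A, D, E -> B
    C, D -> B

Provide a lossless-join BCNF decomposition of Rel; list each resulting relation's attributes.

{A, C}; {A, D, E}; {B, E}

Candidate key of the original relation: {A, D, E}.
{A, B, C, D, E}: {A} determines {A, C} here but is not a superkey — split on A -> C, giving {A, C} and {A, B, D, E}.
{A, C} has no BCNF violation.
{A, B, D, E}: {E} determines {B, E} here but is not a superkey — split on E -> B, giving {B, E} and {A, D, E}.
{B, E} has no BCNF violation.
{A, D, E} has no BCNF violation.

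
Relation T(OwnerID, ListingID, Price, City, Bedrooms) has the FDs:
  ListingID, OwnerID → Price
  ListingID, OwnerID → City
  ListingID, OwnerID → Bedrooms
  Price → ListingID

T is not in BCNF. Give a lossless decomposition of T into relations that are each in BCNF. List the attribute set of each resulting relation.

{Bedrooms, City, OwnerID, Price}; {ListingID, Price}

Candidate keys of the original relation: {ListingID, OwnerID}, {OwnerID, Price}.
Within {Bedrooms, City, ListingID, OwnerID, Price}: {Price}⁺ ∩ {Bedrooms, City, ListingID, OwnerID, Price} = {ListingID, Price}, not the whole set, so Price → ListingID violates BCNF; decompose into {ListingID, Price} and {Bedrooms, City, OwnerID, Price}.
{ListingID, Price} has no BCNF violation.
{Bedrooms, City, OwnerID, Price} has no BCNF violation.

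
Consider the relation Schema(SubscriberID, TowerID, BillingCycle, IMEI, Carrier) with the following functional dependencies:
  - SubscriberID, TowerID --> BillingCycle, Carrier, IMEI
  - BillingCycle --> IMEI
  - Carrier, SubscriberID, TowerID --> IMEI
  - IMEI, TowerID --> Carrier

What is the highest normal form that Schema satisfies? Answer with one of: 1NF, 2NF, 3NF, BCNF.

Candidate key: {SubscriberID, TowerID}. Prime attributes: {SubscriberID, TowerID}.
BillingCycle --> IMEI breaks BCNF: {BillingCycle}⁺ = {BillingCycle, IMEI}, so {BillingCycle} is not a superkey.
Because {IMEI} is non-prime and the left side of BillingCycle --> IMEI is not a superkey, the relation is not in 3NF.
Checking every proper subset of each key, none determines a non-prime attribute — 2NF is satisfied.

2NF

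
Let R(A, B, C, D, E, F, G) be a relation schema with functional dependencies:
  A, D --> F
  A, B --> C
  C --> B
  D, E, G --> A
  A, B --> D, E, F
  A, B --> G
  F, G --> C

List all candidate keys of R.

{A, B}, {A, C}, {A, D, G}, {A, F, G}, {D, E, G}

{A, B}⁺ = {A, B, C, D, E, F, G} — all of the relation — so {A, B} is a candidate key.
{A, C}⁺ = {A, B, C, D, E, F, G} — all of the relation — so {A, C} is a candidate key.
{A, D, G}⁺ = {A, B, C, D, E, F, G} — all of the relation — so {A, D, G} is a candidate key.
{A, F, G}⁺ = {A, B, C, D, E, F, G} — all of the relation — so {A, F, G} is a candidate key.
{D, E, G}⁺ = {A, B, C, D, E, F, G} — all of the relation — so {D, E, G} is a candidate key.
No proper subset of any of these is a key, and no other minimal superkey exists.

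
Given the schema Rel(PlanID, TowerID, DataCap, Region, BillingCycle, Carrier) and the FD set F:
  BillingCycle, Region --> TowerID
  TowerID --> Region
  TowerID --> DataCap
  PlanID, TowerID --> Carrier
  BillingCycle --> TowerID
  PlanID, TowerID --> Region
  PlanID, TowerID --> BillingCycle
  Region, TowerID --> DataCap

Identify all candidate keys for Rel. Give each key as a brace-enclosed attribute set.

{BillingCycle, PlanID}, {PlanID, TowerID}

{PlanID} never appears on the right of any FD, so every key must include it.
Closure of {BillingCycle, PlanID} is {BillingCycle, Carrier, DataCap, PlanID, Region, TowerID}, the whole schema; {BillingCycle, PlanID} is a candidate key.
Closure of {PlanID, TowerID} is {BillingCycle, Carrier, DataCap, PlanID, Region, TowerID}, the whole schema; {PlanID, TowerID} is a candidate key.
No proper subset of any of these is a key, and no other minimal superkey exists.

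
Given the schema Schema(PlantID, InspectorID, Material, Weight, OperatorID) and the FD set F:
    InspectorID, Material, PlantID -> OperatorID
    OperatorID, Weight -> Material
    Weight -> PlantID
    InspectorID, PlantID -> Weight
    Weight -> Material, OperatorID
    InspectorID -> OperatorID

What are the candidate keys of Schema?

{InspectorID, PlantID}, {InspectorID, Weight}

{InspectorID} never appears on the right of any FD, so every key must include it.
{InspectorID, PlantID}⁺ = {InspectorID, Material, OperatorID, PlantID, Weight}, which is every attribute, so {InspectorID, PlantID} is a candidate key.
{InspectorID, Weight}⁺ = {InspectorID, Material, OperatorID, PlantID, Weight}, which is every attribute, so {InspectorID, Weight} is a candidate key.
These are minimal and exhaustive — every other superkey contains one of them.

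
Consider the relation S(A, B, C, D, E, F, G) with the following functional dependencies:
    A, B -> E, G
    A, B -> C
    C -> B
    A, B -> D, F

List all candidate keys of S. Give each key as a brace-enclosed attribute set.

{A, B}, {A, C}

Attributes never on any right-hand side: {A} — every candidate key must contain it.
Closure of {A, B} is {A, B, C, D, E, F, G}, the whole schema; {A, B} is a candidate key.
Closure of {A, C} is {A, B, C, D, E, F, G}, the whole schema; {A, C} is a candidate key.
No proper subset of any of these is a key, and no other minimal superkey exists.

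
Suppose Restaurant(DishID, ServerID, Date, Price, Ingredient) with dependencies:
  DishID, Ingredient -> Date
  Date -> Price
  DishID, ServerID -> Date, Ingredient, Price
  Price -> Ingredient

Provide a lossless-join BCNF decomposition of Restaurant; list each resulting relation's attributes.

{Date, DishID}; {Date, Price}; {DishID, Ingredient, ServerID}; {Ingredient, Price}

Candidate key of the original relation: {DishID, ServerID}.
Within {Date, DishID, Ingredient, Price, ServerID}: {DishID, Ingredient}⁺ ∩ {Date, DishID, Ingredient, Price, ServerID} = {Date, DishID, Ingredient, Price}, not the whole set, so DishID, Ingredient -> Date, Price violates BCNF; decompose into {Date, DishID, Ingredient, Price} and {DishID, Ingredient, ServerID}.
Within {Date, DishID, Ingredient, Price}: {Date}⁺ ∩ {Date, DishID, Ingredient, Price} = {Date, Ingredient, Price}, not the whole set, so Date -> Ingredient, Price violates BCNF; decompose into {Date, Ingredient, Price} and {Date, DishID}.
Within {Date, Ingredient, Price}: {Price}⁺ ∩ {Date, Ingredient, Price} = {Ingredient, Price}, not the whole set, so Price -> Ingredient violates BCNF; decompose into {Ingredient, Price} and {Date, Price}.
{Ingredient, Price} is in BCNF.
{Date, Price} is in BCNF.
{Date, DishID} is in BCNF.
{DishID, Ingredient, ServerID} is in BCNF.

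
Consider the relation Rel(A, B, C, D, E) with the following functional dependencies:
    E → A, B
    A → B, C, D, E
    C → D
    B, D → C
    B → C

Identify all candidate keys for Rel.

Closure of {A} is {A, B, C, D, E}, the whole schema; {A} is a candidate key.
Closure of {E} is {A, B, C, D, E}, the whole schema; {E} is a candidate key.
These are minimal and exhaustive — every other superkey contains one of them.

{A}, {E}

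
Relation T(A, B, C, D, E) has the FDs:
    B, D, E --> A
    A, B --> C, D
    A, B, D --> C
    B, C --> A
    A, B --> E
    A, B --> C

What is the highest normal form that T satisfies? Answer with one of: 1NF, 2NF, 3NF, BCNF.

Candidate keys: {A, B}, {B, C}, {B, D, E}. Prime attributes: {A, B, C, D, E}.
Each dependency's left side is a superkey — BCNF holds.

BCNF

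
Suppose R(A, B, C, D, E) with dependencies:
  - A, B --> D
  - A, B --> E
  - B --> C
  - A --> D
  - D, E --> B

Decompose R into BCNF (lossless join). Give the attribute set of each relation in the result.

Candidate keys of the original relation: {A, B}, {A, E}.
Within {A, B, C, D, E}: {B}⁺ ∩ {A, B, C, D, E} = {B, C}, not the whole set, so B --> C violates BCNF; decompose into {B, C} and {A, B, D, E}.
{B, C}: every determinant is a superkey — BCNF.
Within {A, B, D, E}: {A}⁺ ∩ {A, B, D, E} = {A, D}, not the whole set, so A --> D violates BCNF; decompose into {A, D} and {A, B, E}.
{A, D}: every determinant is a superkey — BCNF.
{A, B, E}: every determinant is a superkey — BCNF.

{A, B, E}; {A, D}; {B, C}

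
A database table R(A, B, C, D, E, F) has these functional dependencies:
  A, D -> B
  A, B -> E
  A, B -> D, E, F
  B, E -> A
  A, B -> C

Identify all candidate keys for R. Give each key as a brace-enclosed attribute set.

{A, B}, {A, D}, {B, E}

{A, B}⁺ = {A, B, C, D, E, F}, which is every attribute, so {A, B} is a candidate key.
{A, D}⁺ = {A, B, C, D, E, F}, which is every attribute, so {A, D} is a candidate key.
{B, E}⁺ = {A, B, C, D, E, F}, which is every attribute, so {B, E} is a candidate key.
Any other superkey properly contains one of these, so there are no further candidate keys.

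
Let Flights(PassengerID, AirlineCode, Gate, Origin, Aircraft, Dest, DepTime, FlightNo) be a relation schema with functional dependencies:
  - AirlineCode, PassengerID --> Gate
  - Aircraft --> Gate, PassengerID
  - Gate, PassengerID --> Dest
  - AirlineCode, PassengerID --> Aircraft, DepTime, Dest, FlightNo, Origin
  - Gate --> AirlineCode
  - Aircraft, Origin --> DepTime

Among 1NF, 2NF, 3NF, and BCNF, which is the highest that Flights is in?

3NF

Candidate keys: {Aircraft}, {AirlineCode, PassengerID}, {Gate, PassengerID}. Prime attributes: {Aircraft, AirlineCode, Gate, PassengerID}.
Gate --> AirlineCode breaks BCNF: {Gate}⁺ = {AirlineCode, Gate}, so {Gate} is not a superkey.
Its right-hand attributes {AirlineCode} are all prime, as are those of every other non-superkey FD — the relation is in 3NF.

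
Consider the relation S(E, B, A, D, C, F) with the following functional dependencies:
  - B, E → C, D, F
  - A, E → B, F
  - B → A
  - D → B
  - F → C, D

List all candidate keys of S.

{A, E}, {B, E}, {D, E}, {E, F}

Attributes never on any right-hand side: {E} — every candidate key must contain it.
Closure of {A, E} is {A, B, C, D, E, F}, the whole schema; {A, E} is a candidate key.
Closure of {B, E} is {A, B, C, D, E, F}, the whole schema; {B, E} is a candidate key.
Closure of {D, E} is {A, B, C, D, E, F}, the whole schema; {D, E} is a candidate key.
Closure of {E, F} is {A, B, C, D, E, F}, the whole schema; {E, F} is a candidate key.
Any other superkey properly contains one of these, so there are no further candidate keys.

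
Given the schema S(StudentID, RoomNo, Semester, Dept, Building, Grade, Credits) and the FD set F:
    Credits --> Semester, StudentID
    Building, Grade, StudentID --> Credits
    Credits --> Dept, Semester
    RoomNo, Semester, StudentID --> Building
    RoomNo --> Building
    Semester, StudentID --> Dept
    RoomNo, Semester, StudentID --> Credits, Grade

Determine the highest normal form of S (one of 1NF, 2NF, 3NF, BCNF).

Candidate keys: {Credits, RoomNo}, {Grade, RoomNo, StudentID}, {RoomNo, Semester, StudentID}. Prime attributes: {Credits, Grade, RoomNo, Semester, StudentID}.
Credits --> Semester, StudentID: {Credits}⁺ = {Credits, Dept, Semester, StudentID}, which is not all of the attributes, so the left side is not a superkey — BCNF is violated.
Credits --> Dept, Semester has non-prime {Dept} on the right and a non-superkey on the left, so 3NF fails.
The proper key subset {Credits} of {Credits, RoomNo} determines non-prime {Dept}, so the relation is not even in 2NF.

1NF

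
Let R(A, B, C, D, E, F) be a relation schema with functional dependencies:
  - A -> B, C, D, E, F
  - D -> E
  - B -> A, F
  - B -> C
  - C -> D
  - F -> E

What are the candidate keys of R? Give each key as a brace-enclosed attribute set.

Closure of {A} is {A, B, C, D, E, F}, the whole schema; {A} is a candidate key.
Closure of {B} is {A, B, C, D, E, F}, the whole schema; {B} is a candidate key.
Any other superkey properly contains one of these, so there are no further candidate keys.

{A}, {B}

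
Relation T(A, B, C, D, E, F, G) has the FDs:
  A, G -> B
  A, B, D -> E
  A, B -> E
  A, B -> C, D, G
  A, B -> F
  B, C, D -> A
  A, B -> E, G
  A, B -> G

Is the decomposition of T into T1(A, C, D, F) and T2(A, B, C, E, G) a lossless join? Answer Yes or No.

No

The shared attributes are {A, C} and {A, C}⁺ = {A, C}.
The closure covers neither T1 nor T2 entirely; the join is not lossless.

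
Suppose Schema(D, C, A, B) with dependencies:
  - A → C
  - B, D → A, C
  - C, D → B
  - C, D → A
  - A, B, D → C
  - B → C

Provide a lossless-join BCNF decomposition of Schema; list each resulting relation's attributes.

Candidate keys of the original relation: {A, D}, {B, D}, {C, D}.
Within {A, B, C, D}: {A}⁺ ∩ {A, B, C, D} = {A, C}, not the whole set, so A → C violates BCNF; decompose into {A, C} and {A, B, D}.
{A, C} has no BCNF violation.
{A, B, D} has no BCNF violation.

{A, B, D}; {A, C}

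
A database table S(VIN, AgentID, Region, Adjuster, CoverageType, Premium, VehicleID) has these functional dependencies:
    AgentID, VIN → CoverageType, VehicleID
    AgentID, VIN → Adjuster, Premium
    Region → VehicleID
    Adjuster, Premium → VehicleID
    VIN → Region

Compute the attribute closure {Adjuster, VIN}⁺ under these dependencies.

{Adjuster, Region, VIN, VehicleID}

Start with {Adjuster, VIN}.
VIN → Region applies; add {Region} → now {Adjuster, Region, VIN}.
Region → VehicleID applies; add {VehicleID} → now {Adjuster, Region, VIN, VehicleID}.
No further FD applies.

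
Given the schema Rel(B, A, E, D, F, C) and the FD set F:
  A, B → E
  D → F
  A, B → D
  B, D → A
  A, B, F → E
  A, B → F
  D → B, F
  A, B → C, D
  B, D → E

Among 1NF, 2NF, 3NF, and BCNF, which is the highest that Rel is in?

Candidate keys: {A, B}, {D}. Prime attributes: {A, B, D}.
Each dependency's left side is a superkey — BCNF holds.

BCNF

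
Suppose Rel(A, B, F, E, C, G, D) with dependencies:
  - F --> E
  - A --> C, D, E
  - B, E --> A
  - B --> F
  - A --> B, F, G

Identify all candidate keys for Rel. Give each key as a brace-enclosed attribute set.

{A}⁺ = {A, B, C, D, E, F, G} — all of the relation — so {A} is a candidate key.
{B}⁺ = {A, B, C, D, E, F, G} — all of the relation — so {B} is a candidate key.
Any other superkey properly contains one of these, so there are no further candidate keys.

{A}, {B}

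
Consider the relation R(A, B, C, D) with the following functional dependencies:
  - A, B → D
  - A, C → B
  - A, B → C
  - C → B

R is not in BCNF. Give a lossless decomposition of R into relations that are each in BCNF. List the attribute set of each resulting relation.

Candidate keys of the original relation: {A, B}, {A, C}.
Within {A, B, C, D}: {C}⁺ ∩ {A, B, C, D} = {B, C}, not the whole set, so C → B violates BCNF; decompose into {B, C} and {A, C, D}.
{B, C} is in BCNF.
{A, C, D} is in BCNF.

{A, C, D}; {B, C}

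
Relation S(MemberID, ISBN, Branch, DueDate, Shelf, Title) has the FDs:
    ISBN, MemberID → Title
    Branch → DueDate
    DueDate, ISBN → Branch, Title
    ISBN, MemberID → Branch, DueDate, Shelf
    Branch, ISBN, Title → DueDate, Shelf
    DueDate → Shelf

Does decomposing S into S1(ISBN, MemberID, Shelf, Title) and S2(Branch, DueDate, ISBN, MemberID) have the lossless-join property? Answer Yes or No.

Yes

S1 ∩ S2 = {ISBN, MemberID}; its closure under F is {Branch, DueDate, ISBN, MemberID, Shelf, Title}.
Since S1 ⊆ {Branch, DueDate, ISBN, MemberID, Shelf, Title}, the intersection is a superkey of S1; the decomposition is lossless.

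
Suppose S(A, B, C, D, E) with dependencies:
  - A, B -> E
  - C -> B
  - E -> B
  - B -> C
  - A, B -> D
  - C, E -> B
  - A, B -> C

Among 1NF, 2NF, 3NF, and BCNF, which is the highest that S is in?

Candidate keys: {A, B}, {A, C}, {A, E}. Prime attributes: {A, B, C, E}.
C -> B: {C}⁺ = {B, C}, which is not all of the attributes, so the left side is not a superkey — BCNF is violated.
Its right-hand attributes {B} are all prime, as are those of every other non-superkey FD — the relation is in 3NF.

3NF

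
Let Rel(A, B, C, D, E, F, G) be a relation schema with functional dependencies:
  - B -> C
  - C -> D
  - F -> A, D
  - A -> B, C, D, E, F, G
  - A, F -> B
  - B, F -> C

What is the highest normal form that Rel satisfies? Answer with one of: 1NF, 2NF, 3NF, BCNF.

Candidate keys: {A}, {F}. Prime attributes: {A, F}.
B -> C: {B}⁺ = {B, C, D}, which is not all of the attributes, so the left side is not a superkey — BCNF is violated.
Because {C} is non-prime and the left side of B -> C is not a superkey, the relation is not in 3NF.
With only single-attribute keys there can be no partial dependency, so 2NF holds.

2NF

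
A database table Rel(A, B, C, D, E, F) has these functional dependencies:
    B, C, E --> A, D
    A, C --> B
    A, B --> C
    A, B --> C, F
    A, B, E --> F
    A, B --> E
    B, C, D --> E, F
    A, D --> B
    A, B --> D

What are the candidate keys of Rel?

{A, B}, {A, C}, {A, D}, {B, C, D}, {B, C, E}

{A, B}⁺ = {A, B, C, D, E, F} — all of the relation — so {A, B} is a candidate key.
{A, C}⁺ = {A, B, C, D, E, F} — all of the relation — so {A, C} is a candidate key.
{A, D}⁺ = {A, B, C, D, E, F} — all of the relation — so {A, D} is a candidate key.
{B, C, D}⁺ = {A, B, C, D, E, F} — all of the relation — so {B, C, D} is a candidate key.
{B, C, E}⁺ = {A, B, C, D, E, F} — all of the relation — so {B, C, E} is a candidate key.
Any other superkey properly contains one of these, so there are no further candidate keys.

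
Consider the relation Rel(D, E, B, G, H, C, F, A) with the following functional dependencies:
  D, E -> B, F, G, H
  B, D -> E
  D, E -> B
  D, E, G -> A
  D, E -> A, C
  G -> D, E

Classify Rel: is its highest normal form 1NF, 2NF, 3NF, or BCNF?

Candidate keys: {B, D}, {D, E}, {G}. Prime attributes: {B, D, E, G}.
The left-hand side of every FD is a superkey, so BCNF is satisfied.

BCNF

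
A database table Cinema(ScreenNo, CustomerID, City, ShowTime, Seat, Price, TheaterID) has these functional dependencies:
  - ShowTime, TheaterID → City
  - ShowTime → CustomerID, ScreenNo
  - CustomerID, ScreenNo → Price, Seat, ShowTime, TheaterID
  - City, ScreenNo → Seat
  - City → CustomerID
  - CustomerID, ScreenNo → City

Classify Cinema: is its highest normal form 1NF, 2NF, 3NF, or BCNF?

Candidate keys: {City, ScreenNo}, {CustomerID, ScreenNo}, {ShowTime}. Prime attributes: {City, CustomerID, ScreenNo, ShowTime}.
For City → CustomerID we have {City}⁺ = {City, CustomerID}; {City} is not a superkey, so BCNF fails.
Since {CustomerID} ⊆ prime attributes and every other non-superkey FD also has a prime right side, the schema is in 3NF.

3NF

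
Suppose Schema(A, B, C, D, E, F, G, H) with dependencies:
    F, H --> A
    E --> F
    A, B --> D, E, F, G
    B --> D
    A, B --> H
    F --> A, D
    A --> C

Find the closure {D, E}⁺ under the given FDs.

Start with {D, E}.
E --> F applies; add {F} → now {D, E, F}.
F --> A, D applies; add {A} → now {A, D, E, F}.
A --> C applies; add {C} → now {A, C, D, E, F}.
No further FD applies.

{A, C, D, E, F}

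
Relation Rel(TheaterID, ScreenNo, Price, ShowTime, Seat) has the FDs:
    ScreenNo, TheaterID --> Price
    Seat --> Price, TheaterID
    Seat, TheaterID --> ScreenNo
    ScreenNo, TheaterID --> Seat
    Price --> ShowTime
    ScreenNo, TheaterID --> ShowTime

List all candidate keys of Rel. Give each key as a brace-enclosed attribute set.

{Seat} is a candidate key since {Seat}⁺ = {Price, ScreenNo, Seat, ShowTime, TheaterID} covers every attribute.
{ScreenNo, TheaterID} is a candidate key since {ScreenNo, TheaterID}⁺ = {Price, ScreenNo, Seat, ShowTime, TheaterID} covers every attribute.
No proper subset of any of these is a key, and no other minimal superkey exists.

{ScreenNo, TheaterID}, {Seat}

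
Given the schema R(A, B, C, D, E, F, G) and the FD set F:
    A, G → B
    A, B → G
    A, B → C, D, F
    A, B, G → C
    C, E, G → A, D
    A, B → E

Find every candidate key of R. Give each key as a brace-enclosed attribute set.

Closure of {A, B} is {A, B, C, D, E, F, G}, the whole schema; {A, B} is a candidate key.
Closure of {A, G} is {A, B, C, D, E, F, G}, the whole schema; {A, G} is a candidate key.
Closure of {C, E, G} is {A, B, C, D, E, F, G}, the whole schema; {C, E, G} is a candidate key.
These are minimal and exhaustive — every other superkey contains one of them.

{A, B}, {A, G}, {C, E, G}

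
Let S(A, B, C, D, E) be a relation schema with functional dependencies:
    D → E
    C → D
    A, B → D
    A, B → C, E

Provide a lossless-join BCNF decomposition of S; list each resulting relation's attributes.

{A, B, C}; {C, D}; {D, E}

Candidate key of the original relation: {A, B}.
{A, B, C, D, E}: {D} determines {D, E} here but is not a superkey — split on D → E, giving {D, E} and {A, B, C, D}.
{D, E}: every determinant is a superkey — BCNF.
{A, B, C, D}: {C} determines {C, D} here but is not a superkey — split on C → D, giving {C, D} and {A, B, C}.
{C, D}: every determinant is a superkey — BCNF.
{A, B, C}: every determinant is a superkey — BCNF.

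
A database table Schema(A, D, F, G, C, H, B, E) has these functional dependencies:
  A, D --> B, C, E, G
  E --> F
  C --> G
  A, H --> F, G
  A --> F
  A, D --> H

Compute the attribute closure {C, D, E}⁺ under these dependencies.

Start with {C, D, E}.
E --> F applies; add {F} → now {C, D, E, F}.
C --> G applies; add {G} → now {C, D, E, F, G}.
No further FD applies.

{C, D, E, F, G}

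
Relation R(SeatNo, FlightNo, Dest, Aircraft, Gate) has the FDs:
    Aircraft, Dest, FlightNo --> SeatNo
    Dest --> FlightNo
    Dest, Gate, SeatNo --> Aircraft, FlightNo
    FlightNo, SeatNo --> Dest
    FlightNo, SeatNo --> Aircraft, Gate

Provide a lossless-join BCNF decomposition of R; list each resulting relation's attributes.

{Aircraft, Dest, Gate, SeatNo}; {Dest, FlightNo}

Candidate keys of the original relation: {Aircraft, Dest}, {Dest, SeatNo}, {FlightNo, SeatNo}.
In {Aircraft, Dest, FlightNo, Gate, SeatNo}, {Dest} is not a superkey ({Dest}⁺ restricted to this set is {Dest, FlightNo}), so split on Dest --> FlightNo into {Dest, FlightNo} and {Aircraft, Dest, Gate, SeatNo}.
{Dest, FlightNo}: every determinant is a superkey — BCNF.
{Aircraft, Dest, Gate, SeatNo}: every determinant is a superkey — BCNF.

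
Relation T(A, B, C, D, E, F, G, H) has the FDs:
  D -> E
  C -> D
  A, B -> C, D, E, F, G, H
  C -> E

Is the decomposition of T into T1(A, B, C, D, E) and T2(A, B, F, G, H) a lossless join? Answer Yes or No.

T1 ∩ T2 = {A, B}; its closure under F is {A, B, C, D, E, F, G, H}.
T1 is contained in that closure, so T1 ∩ T2 -> T1 holds and the join is lossless.

Yes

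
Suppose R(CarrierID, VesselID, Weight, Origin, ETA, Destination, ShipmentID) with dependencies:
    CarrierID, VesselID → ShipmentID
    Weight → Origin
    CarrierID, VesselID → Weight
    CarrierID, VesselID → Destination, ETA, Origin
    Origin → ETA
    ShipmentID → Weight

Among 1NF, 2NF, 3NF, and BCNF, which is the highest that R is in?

2NF

Candidate key: {CarrierID, VesselID}. Prime attributes: {CarrierID, VesselID}.
Weight → Origin breaks BCNF: {Weight}⁺ = {ETA, Origin, Weight}, so {Weight} is not a superkey.
Weight → Origin determines the non-prime attribute {Origin} from a non-superkey — 3NF is violated.
No proper subset of a key has a non-prime attribute in its closure, so there is no partial dependency; 2NF holds.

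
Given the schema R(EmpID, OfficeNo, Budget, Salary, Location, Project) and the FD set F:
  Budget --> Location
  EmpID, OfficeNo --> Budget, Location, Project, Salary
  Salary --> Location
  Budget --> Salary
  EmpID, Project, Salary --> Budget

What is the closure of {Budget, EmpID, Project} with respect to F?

Start with {Budget, EmpID, Project}.
Budget --> Location applies; add {Location} → now {Budget, EmpID, Location, Project}.
Budget --> Salary applies; add {Salary} → now {Budget, EmpID, Location, Project, Salary}.
No further FD applies.

{Budget, EmpID, Location, Project, Salary}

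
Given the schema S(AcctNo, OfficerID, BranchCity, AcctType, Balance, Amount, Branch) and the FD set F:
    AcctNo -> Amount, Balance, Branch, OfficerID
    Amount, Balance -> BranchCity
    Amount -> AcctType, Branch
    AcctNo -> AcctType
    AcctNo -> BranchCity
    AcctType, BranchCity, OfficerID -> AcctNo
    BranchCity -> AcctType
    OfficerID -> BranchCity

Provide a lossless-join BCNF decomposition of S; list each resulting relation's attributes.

{AcctNo, Amount, Balance, OfficerID}; {AcctType, Amount, Branch}; {Amount, Balance, BranchCity}

Candidate keys of the original relation: {AcctNo}, {OfficerID}.
In {AcctNo, AcctType, Amount, Balance, Branch, BranchCity, OfficerID}, {Amount, Balance} is not a superkey ({Amount, Balance}⁺ restricted to this set is {AcctType, Amount, Balance, Branch, BranchCity}), so split on Amount, Balance -> AcctType, Branch, BranchCity into {AcctType, Amount, Balance, Branch, BranchCity} and {AcctNo, Amount, Balance, OfficerID}.
In {AcctType, Amount, Balance, Branch, BranchCity}, {Amount} is not a superkey ({Amount}⁺ restricted to this set is {AcctType, Amount, Branch}), so split on Amount -> AcctType, Branch into {AcctType, Amount, Branch} and {Amount, Balance, BranchCity}.
{AcctType, Amount, Branch}: every determinant is a superkey — BCNF.
{Amount, Balance, BranchCity}: every determinant is a superkey — BCNF.
{AcctNo, Amount, Balance, OfficerID}: every determinant is a superkey — BCNF.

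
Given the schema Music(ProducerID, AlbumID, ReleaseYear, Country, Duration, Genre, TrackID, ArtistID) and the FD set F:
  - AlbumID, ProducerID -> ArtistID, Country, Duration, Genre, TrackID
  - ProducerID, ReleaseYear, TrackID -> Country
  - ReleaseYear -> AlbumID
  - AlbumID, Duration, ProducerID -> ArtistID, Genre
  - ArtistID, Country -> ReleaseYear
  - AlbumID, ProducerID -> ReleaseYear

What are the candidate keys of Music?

{AlbumID, ProducerID}, {ArtistID, Country, ProducerID}, {ProducerID, ReleaseYear}

Attributes never on any right-hand side: {ProducerID} — every candidate key must contain it.
Closure of {AlbumID, ProducerID} is {AlbumID, ArtistID, Country, Duration, Genre, ProducerID, ReleaseYear, TrackID}, the whole schema; {AlbumID, ProducerID} is a candidate key.
Closure of {ProducerID, ReleaseYear} is {AlbumID, ArtistID, Country, Duration, Genre, ProducerID, ReleaseYear, TrackID}, the whole schema; {ProducerID, ReleaseYear} is a candidate key.
Closure of {ArtistID, Country, ProducerID} is {AlbumID, ArtistID, Country, Duration, Genre, ProducerID, ReleaseYear, TrackID}, the whole schema; {ArtistID, Country, ProducerID} is a candidate key.
No proper subset of any of these is a key, and no other minimal superkey exists.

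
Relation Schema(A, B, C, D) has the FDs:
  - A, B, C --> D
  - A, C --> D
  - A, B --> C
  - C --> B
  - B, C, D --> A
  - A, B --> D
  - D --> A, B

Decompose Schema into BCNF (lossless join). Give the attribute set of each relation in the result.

Candidate keys of the original relation: {A, B}, {A, C}, {D}.
Within {A, B, C, D}: {C}⁺ ∩ {A, B, C, D} = {B, C}, not the whole set, so C --> B violates BCNF; decompose into {B, C} and {A, C, D}.
{B, C} is in BCNF.
{A, C, D} is in BCNF.

{A, C, D}; {B, C}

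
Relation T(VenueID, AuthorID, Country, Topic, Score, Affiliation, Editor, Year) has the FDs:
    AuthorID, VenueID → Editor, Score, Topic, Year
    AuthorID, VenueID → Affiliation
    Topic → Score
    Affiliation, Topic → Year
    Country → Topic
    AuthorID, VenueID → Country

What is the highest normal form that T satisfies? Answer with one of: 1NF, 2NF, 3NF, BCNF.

Candidate key: {AuthorID, VenueID}. Prime attributes: {AuthorID, VenueID}.
For Topic → Score we have {Topic}⁺ = {Score, Topic}; {Topic} is not a superkey, so BCNF fails.
Topic → Score has non-prime {Score} on the right and a non-superkey on the left, so 3NF fails.
No proper subset of a key has a non-prime attribute in its closure, so there is no partial dependency; 2NF holds.

2NF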